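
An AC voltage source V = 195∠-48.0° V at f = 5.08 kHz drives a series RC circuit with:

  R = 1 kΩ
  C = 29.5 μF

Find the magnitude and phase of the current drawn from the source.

Step 1 — Angular frequency: ω = 2π·f = 2π·5080 = 3.192e+04 rad/s.
Step 2 — Component impedances:
  R: Z = R = 1000 Ω
  C: Z = 1/(jωC) = -j/(ω·C) = 0 - j1.062 Ω
Step 3 — Series combination: Z_total = R + C = 1000 - j1.062 Ω = 1000∠-0.1° Ω.
Step 4 — Source phasor: V = 195∠-48.0° V = 130.5 - j144.9 V.
Step 5 — Ohm's law: I = V / Z_total = (130.5 - j144.9) / (1000 - j1.062) = 0.1306 - j0.1448 A.
Step 6 — Convert to polar: |I| = 0.195 A, ∠I = -47.9°.

I = 0.195∠-47.9° A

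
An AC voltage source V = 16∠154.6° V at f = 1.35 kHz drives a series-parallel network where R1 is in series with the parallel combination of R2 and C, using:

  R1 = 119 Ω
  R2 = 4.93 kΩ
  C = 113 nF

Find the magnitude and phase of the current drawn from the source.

Step 1 — Angular frequency: ω = 2π·f = 2π·1350 = 8482 rad/s.
Step 2 — Component impedances:
  R1: Z = R = 119 Ω
  R2: Z = R = 4930 Ω
  C: Z = 1/(jωC) = -j/(ω·C) = 0 - j1043 Ω
Step 3 — Parallel branch: R2 || C = 1/(1/R2 + 1/C) = 211.3 - j998.6 Ω.
Step 4 — Series with R1: Z_total = R1 + (R2 || C) = 330.3 - j998.6 Ω = 1052∠-71.7° Ω.
Step 5 — Source phasor: V = 16∠154.6° V = -14.45 + j6.863 V.
Step 6 — Ohm's law: I = V / Z_total = (-14.45 + j6.863) / (330.3 - j998.6) = -0.01051 - j0.011 A.
Step 7 — Convert to polar: |I| = 0.01521 A, ∠I = -133.7°.

I = 0.01521∠-133.7° A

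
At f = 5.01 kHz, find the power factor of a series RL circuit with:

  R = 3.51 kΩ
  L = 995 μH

Step 1 — Angular frequency: ω = 2π·f = 2π·5010 = 3.148e+04 rad/s.
Step 2 — Component impedances:
  R: Z = R = 3510 Ω
  L: Z = jωL = j·3.148e+04·0.000995 = 0 + j31.32 Ω
Step 3 — Series combination: Z_total = R + L = 3510 + j31.32 Ω = 3510∠0.5° Ω.
Step 4 — Power factor: PF = cos(φ) = Re(Z)/|Z| = 3510/3510 = 1.
Step 5 — Type: Im(Z) = 31.32 ⇒ lagging (phase φ = 0.5°).

PF = 1 (lagging, φ = 0.5°)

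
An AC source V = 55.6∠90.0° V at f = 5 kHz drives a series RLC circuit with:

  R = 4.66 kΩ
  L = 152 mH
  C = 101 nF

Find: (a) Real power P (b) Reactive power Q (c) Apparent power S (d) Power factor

Step 1 — Angular frequency: ω = 2π·f = 2π·5000 = 3.142e+04 rad/s.
Step 2 — Component impedances:
  R: Z = R = 4660 Ω
  L: Z = jωL = j·3.142e+04·0.152 = 0 + j4775 Ω
  C: Z = 1/(jωC) = -j/(ω·C) = 0 - j315.2 Ω
Step 3 — Series combination: Z_total = R + L + C = 4660 + j4460 Ω = 6450∠43.7° Ω.
Step 4 — Source phasor: V = 55.6∠90.0° V = 0 + j55.6 V.
Step 5 — Current: I = V / Z = 0.00596 + j0.006227 A = 0.00862∠46.3° A.
Step 6 — Complex power: S = V·I* = 0.3462 + j0.3314 VA.
Step 7 — Real power: P = Re(S) = 0.3462 W.
Step 8 — Reactive power: Q = Im(S) = 0.3314 VAR.
Step 9 — Apparent power: |S| = 0.4793 VA.
Step 10 — Power factor: PF = P/|S| = 0.7224 (lagging).

(a) P = 0.3462 W  (b) Q = 0.3314 VAR  (c) S = 0.4793 VA  (d) PF = 0.7224 (lagging)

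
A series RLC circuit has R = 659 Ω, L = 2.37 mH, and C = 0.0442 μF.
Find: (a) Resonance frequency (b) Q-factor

Step 1 — Resonance condition Im(Z)=0 gives ω₀ = 1/√(LC).
Step 2 — ω₀ = 1/√(0.00237·4.42e-08) = 9.77e+04 rad/s.
Step 3 — f₀ = ω₀/(2π) = 1.555e+04 Hz.
Step 4 — Series Q: Q = ω₀L/R = 9.77e+04·0.00237/659 = 0.3514.

(a) f₀ = 1.555e+04 Hz  (b) Q = 0.3514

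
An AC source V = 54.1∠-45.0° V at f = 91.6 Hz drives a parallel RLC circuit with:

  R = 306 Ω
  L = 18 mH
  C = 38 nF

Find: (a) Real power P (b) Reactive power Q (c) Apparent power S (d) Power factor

Step 1 — Angular frequency: ω = 2π·f = 2π·91.6 = 575.5 rad/s.
Step 2 — Component impedances:
  R: Z = R = 306 Ω
  L: Z = jωL = j·575.5·0.018 = 0 + j10.36 Ω
  C: Z = 1/(jωC) = -j/(ω·C) = 0 - j4.572e+04 Ω
Step 3 — Parallel combination: 1/Z_total = 1/R + 1/L + 1/C; Z_total = 0.3505 + j10.35 Ω = 10.36∠88.1° Ω.
Step 4 — Source phasor: V = 54.1∠-45.0° V = 38.25 - j38.25 V.
Step 5 — Current: I = V / Z = -3.567 - j3.817 A = 5.224∠-133.1° A.
Step 6 — Complex power: S = V·I* = 9.565 + j282.5 VA.
Step 7 — Real power: P = Re(S) = 9.565 W.
Step 8 — Reactive power: Q = Im(S) = 282.5 VAR.
Step 9 — Apparent power: |S| = 282.6 VA.
Step 10 — Power factor: PF = P/|S| = 0.03384 (lagging).

(a) P = 9.565 W  (b) Q = 282.5 VAR  (c) S = 282.6 VA  (d) PF = 0.03384 (lagging)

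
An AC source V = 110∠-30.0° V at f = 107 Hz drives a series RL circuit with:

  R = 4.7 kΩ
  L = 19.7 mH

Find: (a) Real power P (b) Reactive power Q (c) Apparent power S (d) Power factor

Step 1 — Angular frequency: ω = 2π·f = 2π·107 = 672.3 rad/s.
Step 2 — Component impedances:
  R: Z = R = 4700 Ω
  L: Z = jωL = j·672.3·0.0197 = 0 + j13.24 Ω
Step 3 — Series combination: Z_total = R + L = 4700 + j13.24 Ω = 4700∠0.2° Ω.
Step 4 — Source phasor: V = 110∠-30.0° V = 95.26 - j55 V.
Step 5 — Current: I = V / Z = 0.02024 - j0.01176 A = 0.0234∠-30.2° A.
Step 6 — Complex power: S = V·I* = 2.574 + j0.007255 VA.
Step 7 — Real power: P = Re(S) = 2.574 W.
Step 8 — Reactive power: Q = Im(S) = 0.007255 VAR.
Step 9 — Apparent power: |S| = 2.574 VA.
Step 10 — Power factor: PF = P/|S| = 1 (lagging).

(a) P = 2.574 W  (b) Q = 0.007255 VAR  (c) S = 2.574 VA  (d) PF = 1 (lagging)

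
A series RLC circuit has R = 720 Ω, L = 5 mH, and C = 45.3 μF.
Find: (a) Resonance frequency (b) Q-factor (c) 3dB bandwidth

Step 1 — Resonance condition Im(Z)=0 gives ω₀ = 1/√(LC).
Step 2 — ω₀ = 1/√(0.005·4.53e-05) = 2101 rad/s.
Step 3 — f₀ = ω₀/(2π) = 334.4 Hz.
Step 4 — Series Q: Q = ω₀L/R = 2101·0.005/720 = 0.01459.
Step 5 — 3dB bandwidth: Δω = ω₀/Q = 1.44e+05 rad/s; BW = Δω/(2π) = 2.292e+04 Hz.

(a) f₀ = 334.4 Hz  (b) Q = 0.01459  (c) BW = 2.292e+04 Hz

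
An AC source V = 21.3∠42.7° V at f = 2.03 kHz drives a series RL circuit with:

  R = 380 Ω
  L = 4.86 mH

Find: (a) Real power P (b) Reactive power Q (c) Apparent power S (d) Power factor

Step 1 — Angular frequency: ω = 2π·f = 2π·2030 = 1.275e+04 rad/s.
Step 2 — Component impedances:
  R: Z = R = 380 Ω
  L: Z = jωL = j·1.275e+04·0.00486 = 0 + j61.99 Ω
Step 3 — Series combination: Z_total = R + L = 380 + j61.99 Ω = 385∠9.3° Ω.
Step 4 — Source phasor: V = 21.3∠42.7° V = 15.65 + j14.44 V.
Step 5 — Current: I = V / Z = 0.04617 + j0.03048 A = 0.05532∠33.4° A.
Step 6 — Complex power: S = V·I* = 1.163 + j0.1897 VA.
Step 7 — Real power: P = Re(S) = 1.163 W.
Step 8 — Reactive power: Q = Im(S) = 0.1897 VAR.
Step 9 — Apparent power: |S| = 1.178 VA.
Step 10 — Power factor: PF = P/|S| = 0.987 (lagging).

(a) P = 1.163 W  (b) Q = 0.1897 VAR  (c) S = 1.178 VA  (d) PF = 0.987 (lagging)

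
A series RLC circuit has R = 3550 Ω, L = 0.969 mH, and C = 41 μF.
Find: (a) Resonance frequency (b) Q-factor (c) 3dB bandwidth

Step 1 — Resonance: ω₀ = 1/√(LC) = 1/√(0.000969·4.1e-05) = 5017 rad/s.
Step 2 — f₀ = ω₀/(2π) = 798.5 Hz.
Step 3 — Series Q: Q = ω₀L/R = 5017·0.000969/3550 = 0.001369.
Step 4 — Bandwidth: Δω = ω₀/Q = 3.664e+06 rad/s; BW = Δω/(2π) = 5.831e+05 Hz.

(a) f₀ = 798.5 Hz  (b) Q = 0.001369  (c) BW = 5.831e+05 Hz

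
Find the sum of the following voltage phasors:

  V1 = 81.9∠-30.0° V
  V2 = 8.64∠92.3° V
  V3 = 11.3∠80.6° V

Step 1 — Convert each phasor to rectangular form:
  V1 = 81.9·(cos(-30.0°) + j·sin(-30.0°)) = 70.93 - j40.95 V
  V2 = 8.64·(cos(92.3°) + j·sin(92.3°)) = -0.3467 + j8.633 V
  V3 = 11.3·(cos(80.6°) + j·sin(80.6°)) = 1.846 + j11.15 V
Step 2 — Sum components: V_total = 72.43 - j21.17 V.
Step 3 — Convert to polar: |V_total| = 75.46 V, ∠V_total = -16.3°.

V_total = 75.46∠-16.3° V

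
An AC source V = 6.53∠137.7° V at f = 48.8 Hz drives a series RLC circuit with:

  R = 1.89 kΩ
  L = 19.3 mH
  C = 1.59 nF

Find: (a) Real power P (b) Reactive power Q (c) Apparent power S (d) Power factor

Step 1 — Angular frequency: ω = 2π·f = 2π·48.8 = 306.6 rad/s.
Step 2 — Component impedances:
  R: Z = R = 1890 Ω
  L: Z = jωL = j·306.6·0.0193 = 0 + j5.918 Ω
  C: Z = 1/(jωC) = -j/(ω·C) = 0 - j2.051e+06 Ω
Step 3 — Series combination: Z_total = R + L + C = 1890 - j2.051e+06 Ω = 2.051e+06∠-89.9° Ω.
Step 4 — Source phasor: V = 6.53∠137.7° V = -4.83 + j4.395 V.
Step 5 — Current: I = V / Z = -2.145e-06 - j2.353e-06 A = 3.184e-06∠-132.4° A.
Step 6 — Complex power: S = V·I* = 1.916e-08 - j2.079e-05 VA.
Step 7 — Real power: P = Re(S) = 1.916e-08 W.
Step 8 — Reactive power: Q = Im(S) = -2.079e-05 VAR.
Step 9 — Apparent power: |S| = 2.079e-05 VA.
Step 10 — Power factor: PF = P/|S| = 0.0009214 (leading).

(a) P = 1.916e-08 W  (b) Q = -2.079e-05 VAR  (c) S = 2.079e-05 VA  (d) PF = 0.0009214 (leading)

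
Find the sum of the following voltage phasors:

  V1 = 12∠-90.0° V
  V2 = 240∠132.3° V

Step 1 — Convert each phasor to rectangular form:
  V1 = 12·(cos(-90.0°) + j·sin(-90.0°)) = 0 - j12 V
  V2 = 240·(cos(132.3°) + j·sin(132.3°)) = -161.5 + j177.5 V
Step 2 — Sum components: V_total = -161.5 + j165.5 V.
Step 3 — Convert to polar: |V_total| = 231.3 V, ∠V_total = 134.3°.

V_total = 231.3∠134.3° V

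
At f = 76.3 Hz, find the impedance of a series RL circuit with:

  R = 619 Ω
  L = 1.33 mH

Step 1 — Angular frequency: ω = 2π·f = 2π·76.3 = 479.4 rad/s.
Step 2 — Component impedances:
  R: Z = R = 619 Ω
  L: Z = jωL = j·479.4·0.00133 = 0 + j0.6376 Ω
Step 3 — Series combination: Z_total = R + L = 619 + j0.6376 Ω = 619∠0.1° Ω.

Z = 619 + j0.6376 Ω = 619∠0.1° Ω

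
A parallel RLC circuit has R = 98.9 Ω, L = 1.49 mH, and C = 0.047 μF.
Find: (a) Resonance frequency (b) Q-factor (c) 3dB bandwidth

Step 1 — Resonance: ω₀ = 1/√(LC) = 1/√(0.00149·4.7e-08) = 1.195e+05 rad/s.
Step 2 — f₀ = ω₀/(2π) = 1.902e+04 Hz.
Step 3 — Parallel Q: Q = R/(ω₀L) = 98.9/(1.195e+05·0.00149) = 0.5555.
Step 4 — Bandwidth: Δω = ω₀/Q = 2.151e+05 rad/s; BW = Δω/(2π) = 3.424e+04 Hz.

(a) f₀ = 1.902e+04 Hz  (b) Q = 0.5555  (c) BW = 3.424e+04 Hz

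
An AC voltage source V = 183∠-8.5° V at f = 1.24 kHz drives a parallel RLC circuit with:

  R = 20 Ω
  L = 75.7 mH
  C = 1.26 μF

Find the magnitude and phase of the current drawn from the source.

Step 1 — Angular frequency: ω = 2π·f = 2π·1240 = 7791 rad/s.
Step 2 — Component impedances:
  R: Z = R = 20 Ω
  L: Z = jωL = j·7791·0.0757 = 0 + j589.8 Ω
  C: Z = 1/(jωC) = -j/(ω·C) = 0 - j101.9 Ω
Step 3 — Parallel combination: 1/Z_total = 1/R + 1/L + 1/C; Z_total = 19.49 - j3.165 Ω = 19.74∠-9.2° Ω.
Step 4 — Source phasor: V = 183∠-8.5° V = 181 - j27.05 V.
Step 5 — Ohm's law: I = V / Z_total = (181 - j27.05) / (19.49 - j3.165) = 9.269 + j0.1174 A.
Step 6 — Convert to polar: |I| = 9.27 A, ∠I = 0.7°.

I = 9.27∠0.7° A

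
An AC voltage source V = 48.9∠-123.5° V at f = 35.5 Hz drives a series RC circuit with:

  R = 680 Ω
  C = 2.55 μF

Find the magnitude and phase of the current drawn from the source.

Step 1 — Angular frequency: ω = 2π·f = 2π·35.5 = 223.1 rad/s.
Step 2 — Component impedances:
  R: Z = R = 680 Ω
  C: Z = 1/(jωC) = -j/(ω·C) = 0 - j1758 Ω
Step 3 — Series combination: Z_total = R + C = 680 - j1758 Ω = 1885∠-68.9° Ω.
Step 4 — Source phasor: V = 48.9∠-123.5° V = -26.99 - j40.78 V.
Step 5 — Ohm's law: I = V / Z_total = (-26.99 - j40.78) / (680 - j1758) = 0.01501 - j0.02116 A.
Step 6 — Convert to polar: |I| = 0.02594 A, ∠I = -54.6°.

I = 0.02594∠-54.6° A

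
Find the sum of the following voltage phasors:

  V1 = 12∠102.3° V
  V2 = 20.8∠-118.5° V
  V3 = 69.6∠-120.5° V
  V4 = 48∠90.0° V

Step 1 — Convert each phasor to rectangular form:
  V1 = 12·(cos(102.3°) + j·sin(102.3°)) = -2.556 + j11.72 V
  V2 = 20.8·(cos(-118.5°) + j·sin(-118.5°)) = -9.925 - j18.28 V
  V3 = 69.6·(cos(-120.5°) + j·sin(-120.5°)) = -35.32 - j59.97 V
  V4 = 48·(cos(90.0°) + j·sin(90.0°)) = 0 + j48 V
Step 2 — Sum components: V_total = -47.81 - j18.52 V.
Step 3 — Convert to polar: |V_total| = 51.27 V, ∠V_total = -158.8°.

V_total = 51.27∠-158.8° V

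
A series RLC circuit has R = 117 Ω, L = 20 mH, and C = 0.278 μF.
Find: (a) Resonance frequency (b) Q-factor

Step 1 — Resonance condition Im(Z)=0 gives ω₀ = 1/√(LC).
Step 2 — ω₀ = 1/√(0.02·2.78e-07) = 1.341e+04 rad/s.
Step 3 — f₀ = ω₀/(2π) = 2134 Hz.
Step 4 — Series Q: Q = ω₀L/R = 1.341e+04·0.02/117 = 2.292.

(a) f₀ = 2134 Hz  (b) Q = 2.292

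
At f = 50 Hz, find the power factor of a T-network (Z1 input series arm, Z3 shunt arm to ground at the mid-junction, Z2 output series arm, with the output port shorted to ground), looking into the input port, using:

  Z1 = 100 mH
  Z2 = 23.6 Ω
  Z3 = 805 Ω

Step 1 — Angular frequency: ω = 2π·f = 2π·50 = 314.2 rad/s.
Step 2 — Component impedances:
  Z1: Z = jωL = j·314.2·0.1 = 0 + j31.42 Ω
  Z2: Z = R = 23.6 Ω
  Z3: Z = R = 805 Ω
Step 3 — With the output port shorted to ground, the output series arm Z2 runs from the junction to ground; the shunt arm Z3 also runs from the junction to ground. They appear in parallel: Z3 || Z2 = 22.93 Ω.
Step 4 — Series with input arm Z1: Z_in = Z1 + (Z3 || Z2) = 22.93 + j31.42 Ω = 38.89∠53.9° Ω.
Step 5 — Power factor: PF = cos(φ) = Re(Z)/|Z| = 22.928/38.893 = 0.5895.
Step 6 — Type: Im(Z) = 31.42 ⇒ lagging (phase φ = 53.9°).

PF = 0.5895 (lagging, φ = 53.9°)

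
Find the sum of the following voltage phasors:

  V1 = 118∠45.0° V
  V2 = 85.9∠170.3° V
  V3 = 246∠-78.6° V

Step 1 — Convert each phasor to rectangular form:
  V1 = 118·(cos(45.0°) + j·sin(45.0°)) = 83.44 + j83.44 V
  V2 = 85.9·(cos(170.3°) + j·sin(170.3°)) = -84.67 + j14.47 V
  V3 = 246·(cos(-78.6°) + j·sin(-78.6°)) = 48.62 - j241.1 V
Step 2 — Sum components: V_total = 47.39 - j143.2 V.
Step 3 — Convert to polar: |V_total| = 150.9 V, ∠V_total = -71.7°.

V_total = 150.9∠-71.7° V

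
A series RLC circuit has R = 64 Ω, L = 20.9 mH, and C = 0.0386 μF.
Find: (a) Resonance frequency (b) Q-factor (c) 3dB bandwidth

Step 1 — Resonance: ω₀ = 1/√(LC) = 1/√(0.0209·3.86e-08) = 3.521e+04 rad/s.
Step 2 — f₀ = ω₀/(2π) = 5603 Hz.
Step 3 — Series Q: Q = ω₀L/R = 3.521e+04·0.0209/64 = 11.5.
Step 4 — Bandwidth: Δω = ω₀/Q = 3062 rad/s; BW = Δω/(2π) = 487.4 Hz.

(a) f₀ = 5603 Hz  (b) Q = 11.5  (c) BW = 487.4 Hz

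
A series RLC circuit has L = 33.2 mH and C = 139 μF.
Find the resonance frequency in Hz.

Step 1 — Resonance condition Im(Z)=0 gives ω₀ = 1/√(LC).
Step 2 — ω₀ = 1/√(0.0332·0.000139) = 465.5 rad/s.
Step 3 — f₀ = ω₀/(2π) = 74.09 Hz.

f₀ = 74.09 Hz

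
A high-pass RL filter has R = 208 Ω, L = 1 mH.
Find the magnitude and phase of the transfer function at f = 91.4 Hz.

Step 1 — Angular frequency: ω = 2π·91.4 = 574.3 rad/s.
Step 2 — Transfer function: H(jω) = jωL/(R + jωL).
Step 3 — Numerator jωL = j·0.5743; denominator R + jωL = 208 + j0.5743.
Step 4 — H = 7.623e-06 + j0.002761.
Step 5 — Magnitude: |H| = 0.002761 (-51.2 dB); phase: φ = 89.8°.

|H| = 0.002761 (-51.2 dB), φ = 89.8°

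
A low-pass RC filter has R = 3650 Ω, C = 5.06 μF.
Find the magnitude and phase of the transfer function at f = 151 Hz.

Step 1 — Angular frequency: ω = 2π·151 = 948.8 rad/s.
Step 2 — Transfer function: H(jω) = 1/(1 + jωRC).
Step 3 — Denominator: 1 + jωRC = 1 + j·948.8·3650·5.06e-06 = 1 + j17.52.
Step 4 — H = 0.003246 - j0.05688.
Step 5 — Magnitude: |H| = 0.05698 (-24.9 dB); phase: φ = -86.7°.

|H| = 0.05698 (-24.9 dB), φ = -86.7°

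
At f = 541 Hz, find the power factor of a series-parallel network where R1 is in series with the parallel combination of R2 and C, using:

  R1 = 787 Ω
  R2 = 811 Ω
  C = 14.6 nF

Step 1 — Angular frequency: ω = 2π·f = 2π·541 = 3399 rad/s.
Step 2 — Component impedances:
  R1: Z = R = 787 Ω
  R2: Z = R = 811 Ω
  C: Z = 1/(jωC) = -j/(ω·C) = 0 - j2.015e+04 Ω
Step 3 — Parallel branch: R2 || C = 1/(1/R2 + 1/C) = 809.7 - j32.59 Ω.
Step 4 — Series with R1: Z_total = R1 + (R2 || C) = 1597 - j32.59 Ω = 1597∠-1.2° Ω.
Step 5 — Power factor: PF = cos(φ) = Re(Z)/|Z| = 1596.7/1597 = 0.9998.
Step 6 — Type: Im(Z) = -32.59 ⇒ leading (phase φ = -1.2°).

PF = 0.9998 (leading, φ = -1.2°)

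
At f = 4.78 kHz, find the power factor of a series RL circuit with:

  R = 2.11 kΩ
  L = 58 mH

Step 1 — Angular frequency: ω = 2π·f = 2π·4780 = 3.003e+04 rad/s.
Step 2 — Component impedances:
  R: Z = R = 2110 Ω
  L: Z = jωL = j·3.003e+04·0.058 = 0 + j1742 Ω
Step 3 — Series combination: Z_total = R + L = 2110 + j1742 Ω = 2736∠39.5° Ω.
Step 4 — Power factor: PF = cos(φ) = Re(Z)/|Z| = 2110/2736 = 0.7712.
Step 5 — Type: Im(Z) = 1742 ⇒ lagging (phase φ = 39.5°).

PF = 0.7712 (lagging, φ = 39.5°)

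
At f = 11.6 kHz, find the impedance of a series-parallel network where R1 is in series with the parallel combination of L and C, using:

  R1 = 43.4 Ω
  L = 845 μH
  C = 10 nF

Step 1 — Angular frequency: ω = 2π·f = 2π·1.16e+04 = 7.288e+04 rad/s.
Step 2 — Component impedances:
  R1: Z = R = 43.4 Ω
  L: Z = jωL = j·7.288e+04·0.000845 = 0 + j61.59 Ω
  C: Z = 1/(jωC) = -j/(ω·C) = 0 - j1372 Ω
Step 3 — Parallel branch: L || C = 1/(1/L + 1/C) = 0 + j64.48 Ω.
Step 4 — Series with R1: Z_total = R1 + (L || C) = 43.4 + j64.48 Ω = 77.73∠56.1° Ω.

Z = 43.4 + j64.48 Ω = 77.73∠56.1° Ω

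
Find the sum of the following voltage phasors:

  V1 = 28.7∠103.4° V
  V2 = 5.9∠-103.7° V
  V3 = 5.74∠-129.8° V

Step 1 — Convert each phasor to rectangular form:
  V1 = 28.7·(cos(103.4°) + j·sin(103.4°)) = -6.651 + j27.92 V
  V2 = 5.9·(cos(-103.7°) + j·sin(-103.7°)) = -1.397 - j5.732 V
  V3 = 5.74·(cos(-129.8°) + j·sin(-129.8°)) = -3.674 - j4.41 V
Step 2 — Sum components: V_total = -11.72 + j17.78 V.
Step 3 — Convert to polar: |V_total| = 21.29 V, ∠V_total = 123.4°.

V_total = 21.29∠123.4° V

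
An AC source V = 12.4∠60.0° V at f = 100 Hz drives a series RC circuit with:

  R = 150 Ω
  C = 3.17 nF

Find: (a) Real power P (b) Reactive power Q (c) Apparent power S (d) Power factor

Step 1 — Angular frequency: ω = 2π·f = 2π·100 = 628.3 rad/s.
Step 2 — Component impedances:
  R: Z = R = 150 Ω
  C: Z = 1/(jωC) = -j/(ω·C) = 0 - j5.021e+05 Ω
Step 3 — Series combination: Z_total = R + C = 150 - j5.021e+05 Ω = 5.021e+05∠-90.0° Ω.
Step 4 — Source phasor: V = 12.4∠60.0° V = 6.2 + j10.74 V.
Step 5 — Current: I = V / Z = -2.139e-05 + j1.236e-05 A = 2.47e-05∠150.0° A.
Step 6 — Complex power: S = V·I* = 9.15e-08 - j0.0003063 VA.
Step 7 — Real power: P = Re(S) = 9.15e-08 W.
Step 8 — Reactive power: Q = Im(S) = -0.0003063 VAR.
Step 9 — Apparent power: |S| = 0.0003063 VA.
Step 10 — Power factor: PF = P/|S| = 0.0002988 (leading).

(a) P = 9.15e-08 W  (b) Q = -0.0003063 VAR  (c) S = 0.0003063 VA  (d) PF = 0.0002988 (leading)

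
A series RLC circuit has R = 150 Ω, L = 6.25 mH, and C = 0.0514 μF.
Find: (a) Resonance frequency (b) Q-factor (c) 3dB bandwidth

Step 1 — Resonance: ω₀ = 1/√(LC) = 1/√(0.00625·5.14e-08) = 5.579e+04 rad/s.
Step 2 — f₀ = ω₀/(2π) = 8880 Hz.
Step 3 — Series Q: Q = ω₀L/R = 5.579e+04·0.00625/150 = 2.325.
Step 4 — Bandwidth: Δω = ω₀/Q = 2.4e+04 rad/s; BW = Δω/(2π) = 3820 Hz.

(a) f₀ = 8880 Hz  (b) Q = 2.325  (c) BW = 3820 Hz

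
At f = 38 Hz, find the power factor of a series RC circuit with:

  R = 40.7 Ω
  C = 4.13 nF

Step 1 — Angular frequency: ω = 2π·f = 2π·38 = 238.8 rad/s.
Step 2 — Component impedances:
  R: Z = R = 40.7 Ω
  C: Z = 1/(jωC) = -j/(ω·C) = 0 - j1.014e+06 Ω
Step 3 — Series combination: Z_total = R + C = 40.7 - j1.014e+06 Ω = 1.014e+06∠-90.0° Ω.
Step 4 — Power factor: PF = cos(φ) = Re(Z)/|Z| = 40.7/1.0141e+06 = 4.013e-05.
Step 5 — Type: Im(Z) = -1.014e+06 ⇒ leading (phase φ = -90.0°).

PF = 4.013e-05 (leading, φ = -90.0°)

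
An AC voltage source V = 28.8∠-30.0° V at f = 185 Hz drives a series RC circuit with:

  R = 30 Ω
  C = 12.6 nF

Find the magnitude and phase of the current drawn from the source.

Step 1 — Angular frequency: ω = 2π·f = 2π·185 = 1162 rad/s.
Step 2 — Component impedances:
  R: Z = R = 30 Ω
  C: Z = 1/(jωC) = -j/(ω·C) = 0 - j6.828e+04 Ω
Step 3 — Series combination: Z_total = R + C = 30 - j6.828e+04 Ω = 6.828e+04∠-90.0° Ω.
Step 4 — Source phasor: V = 28.8∠-30.0° V = 24.94 - j14.4 V.
Step 5 — Ohm's law: I = V / Z_total = (24.94 - j14.4) / (30 - j6.828e+04) = 0.0002111 + j0.0003652 A.
Step 6 — Convert to polar: |I| = 0.0004218 A, ∠I = 60.0°.

I = 0.0004218∠60.0° A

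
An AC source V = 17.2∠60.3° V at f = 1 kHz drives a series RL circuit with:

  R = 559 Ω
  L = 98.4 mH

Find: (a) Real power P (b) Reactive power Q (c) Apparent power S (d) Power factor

Step 1 — Angular frequency: ω = 2π·f = 2π·1000 = 6283 rad/s.
Step 2 — Component impedances:
  R: Z = R = 559 Ω
  L: Z = jωL = j·6283·0.0984 = 0 + j618.3 Ω
Step 3 — Series combination: Z_total = R + L = 559 + j618.3 Ω = 833.5∠47.9° Ω.
Step 4 — Source phasor: V = 17.2∠60.3° V = 8.522 + j14.94 V.
Step 5 — Current: I = V / Z = 0.02015 + j0.004438 A = 0.02064∠12.4° A.
Step 6 — Complex power: S = V·I* = 0.238 + j0.2633 VA.
Step 7 — Real power: P = Re(S) = 0.238 W.
Step 8 — Reactive power: Q = Im(S) = 0.2633 VAR.
Step 9 — Apparent power: |S| = 0.3549 VA.
Step 10 — Power factor: PF = P/|S| = 0.6707 (lagging).

(a) P = 0.238 W  (b) Q = 0.2633 VAR  (c) S = 0.3549 VA  (d) PF = 0.6707 (lagging)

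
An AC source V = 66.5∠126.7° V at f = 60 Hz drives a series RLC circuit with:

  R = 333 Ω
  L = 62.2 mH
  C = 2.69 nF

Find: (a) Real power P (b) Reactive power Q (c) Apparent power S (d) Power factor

Step 1 — Angular frequency: ω = 2π·f = 2π·60 = 377 rad/s.
Step 2 — Component impedances:
  R: Z = R = 333 Ω
  L: Z = jωL = j·377·0.0622 = 0 + j23.45 Ω
  C: Z = 1/(jωC) = -j/(ω·C) = 0 - j9.861e+05 Ω
Step 3 — Series combination: Z_total = R + L + C = 333 - j9.861e+05 Ω = 9.861e+05∠-90.0° Ω.
Step 4 — Source phasor: V = 66.5∠126.7° V = -39.74 + j53.32 V.
Step 5 — Current: I = V / Z = -5.409e-05 - j4.029e-05 A = 6.744e-05∠-143.3° A.
Step 6 — Complex power: S = V·I* = 1.515e-06 - j0.004485 VA.
Step 7 — Real power: P = Re(S) = 1.515e-06 W.
Step 8 — Reactive power: Q = Im(S) = -0.004485 VAR.
Step 9 — Apparent power: |S| = 0.004485 VA.
Step 10 — Power factor: PF = P/|S| = 0.0003377 (leading).

(a) P = 1.515e-06 W  (b) Q = -0.004485 VAR  (c) S = 0.004485 VA  (d) PF = 0.0003377 (leading)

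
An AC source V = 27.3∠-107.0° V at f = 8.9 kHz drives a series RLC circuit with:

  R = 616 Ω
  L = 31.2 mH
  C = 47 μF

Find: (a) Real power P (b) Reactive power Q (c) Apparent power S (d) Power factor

Step 1 — Angular frequency: ω = 2π·f = 2π·8900 = 5.592e+04 rad/s.
Step 2 — Component impedances:
  R: Z = R = 616 Ω
  L: Z = jωL = j·5.592e+04·0.0312 = 0 + j1745 Ω
  C: Z = 1/(jωC) = -j/(ω·C) = 0 - j0.3805 Ω
Step 3 — Series combination: Z_total = R + L + C = 616 + j1744 Ω = 1850∠70.5° Ω.
Step 4 — Source phasor: V = 27.3∠-107.0° V = -7.982 - j26.11 V.
Step 5 — Current: I = V / Z = -0.01474 - j0.0006309 A = 0.01476∠-177.5° A.
Step 6 — Complex power: S = V·I* = 0.1342 + j0.3799 VA.
Step 7 — Real power: P = Re(S) = 0.1342 W.
Step 8 — Reactive power: Q = Im(S) = 0.3799 VAR.
Step 9 — Apparent power: |S| = 0.4029 VA.
Step 10 — Power factor: PF = P/|S| = 0.333 (lagging).

(a) P = 0.1342 W  (b) Q = 0.3799 VAR  (c) S = 0.4029 VA  (d) PF = 0.333 (lagging)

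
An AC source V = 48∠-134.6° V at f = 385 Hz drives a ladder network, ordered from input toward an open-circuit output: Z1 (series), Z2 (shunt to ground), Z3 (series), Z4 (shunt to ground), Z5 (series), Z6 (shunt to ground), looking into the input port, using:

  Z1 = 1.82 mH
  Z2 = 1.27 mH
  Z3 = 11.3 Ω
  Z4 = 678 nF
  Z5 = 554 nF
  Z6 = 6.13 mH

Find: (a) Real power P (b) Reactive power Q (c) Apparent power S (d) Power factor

Step 1 — Angular frequency: ω = 2π·f = 2π·385 = 2419 rad/s.
Step 2 — Component impedances:
  Z1: Z = jωL = j·2419·0.00182 = 0 + j4.403 Ω
  Z2: Z = jωL = j·2419·0.00127 = 0 + j3.072 Ω
  Z3: Z = R = 11.3 Ω
  Z4: Z = 1/(jωC) = -j/(ω·C) = 0 - j609.7 Ω
  Z5: Z = 1/(jωC) = -j/(ω·C) = 0 - j746.2 Ω
  Z6: Z = jωL = j·2419·0.00613 = 0 + j14.83 Ω
Step 3 — Ladder network (open output): work backward from the far end, alternating series and parallel combinations. Z_in = 0.0009815 + j7.503 Ω = 7.503∠90.0° Ω.
Step 4 — Source phasor: V = 48∠-134.6° V = -33.7 - j34.18 V.
Step 5 — Current: I = V / Z = -4.555 + j4.491 A = 6.397∠135.4° A.
Step 6 — Complex power: S = V·I* = 0.04017 + j307.1 VA.
Step 7 — Real power: P = Re(S) = 0.04017 W.
Step 8 — Reactive power: Q = Im(S) = 307.1 VAR.
Step 9 — Apparent power: |S| = 307.1 VA.
Step 10 — Power factor: PF = P/|S| = 0.0001308 (lagging).

(a) P = 0.04017 W  (b) Q = 307.1 VAR  (c) S = 307.1 VA  (d) PF = 0.0001308 (lagging)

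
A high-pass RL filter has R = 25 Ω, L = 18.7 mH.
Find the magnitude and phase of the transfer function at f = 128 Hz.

Step 1 — Angular frequency: ω = 2π·128 = 804.2 rad/s.
Step 2 — Transfer function: H(jω) = jωL/(R + jωL).
Step 3 — Numerator jωL = j·15.04; denominator R + jωL = 25 + j15.04.
Step 4 — H = 0.2657 + j0.4417.
Step 5 — Magnitude: |H| = 0.5155 (-5.8 dB); phase: φ = 59.0°.

|H| = 0.5155 (-5.8 dB), φ = 59.0°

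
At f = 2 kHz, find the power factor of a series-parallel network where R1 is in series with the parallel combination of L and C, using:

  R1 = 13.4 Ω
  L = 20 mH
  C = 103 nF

Step 1 — Angular frequency: ω = 2π·f = 2π·2000 = 1.257e+04 rad/s.
Step 2 — Component impedances:
  R1: Z = R = 13.4 Ω
  L: Z = jωL = j·1.257e+04·0.02 = 0 + j251.3 Ω
  C: Z = 1/(jωC) = -j/(ω·C) = 0 - j772.6 Ω
Step 3 — Parallel branch: L || C = 1/(1/L + 1/C) = 0 + j372.5 Ω.
Step 4 — Series with R1: Z_total = R1 + (L || C) = 13.4 + j372.5 Ω = 372.7∠87.9° Ω.
Step 5 — Power factor: PF = cos(φ) = Re(Z)/|Z| = 13.4/372.7 = 0.03595.
Step 6 — Type: Im(Z) = 372.5 ⇒ lagging (phase φ = 87.9°).

PF = 0.03595 (lagging, φ = 87.9°)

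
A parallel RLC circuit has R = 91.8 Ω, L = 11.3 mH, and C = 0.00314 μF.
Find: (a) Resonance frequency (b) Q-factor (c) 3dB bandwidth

Step 1 — Resonance: ω₀ = 1/√(LC) = 1/√(0.0113·3.14e-09) = 1.679e+05 rad/s.
Step 2 — f₀ = ω₀/(2π) = 2.672e+04 Hz.
Step 3 — Parallel Q: Q = R/(ω₀L) = 91.8/(1.679e+05·0.0113) = 0.04839.
Step 4 — Bandwidth: Δω = ω₀/Q = 3.469e+06 rad/s; BW = Δω/(2π) = 5.521e+05 Hz.

(a) f₀ = 2.672e+04 Hz  (b) Q = 0.04839  (c) BW = 5.521e+05 Hz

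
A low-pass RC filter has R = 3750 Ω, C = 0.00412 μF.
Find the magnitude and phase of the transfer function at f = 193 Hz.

Step 1 — Angular frequency: ω = 2π·193 = 1213 rad/s.
Step 2 — Transfer function: H(jω) = 1/(1 + jωRC).
Step 3 — Denominator: 1 + jωRC = 1 + j·1213·3750·4.12e-09 = 1 + j0.01874.
Step 4 — H = 0.9996 - j0.01873.
Step 5 — Magnitude: |H| = 0.9998 (-0.0 dB); phase: φ = -1.1°.

|H| = 0.9998 (-0.0 dB), φ = -1.1°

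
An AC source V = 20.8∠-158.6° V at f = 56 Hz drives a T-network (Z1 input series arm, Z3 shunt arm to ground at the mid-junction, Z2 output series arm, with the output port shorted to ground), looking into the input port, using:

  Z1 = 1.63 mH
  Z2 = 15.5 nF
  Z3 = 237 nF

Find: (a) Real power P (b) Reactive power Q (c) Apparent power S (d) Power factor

Step 1 — Angular frequency: ω = 2π·f = 2π·56 = 351.9 rad/s.
Step 2 — Component impedances:
  Z1: Z = jωL = j·351.9·0.00163 = 0 + j0.5735 Ω
  Z2: Z = 1/(jωC) = -j/(ω·C) = 0 - j1.834e+05 Ω
  Z3: Z = 1/(jωC) = -j/(ω·C) = 0 - j1.199e+04 Ω
Step 3 — With the output port shorted to ground, the output series arm Z2 runs from the junction to ground; the shunt arm Z3 also runs from the junction to ground. They appear in parallel: Z3 || Z2 = 0 - j1.126e+04 Ω.
Step 4 — Series with input arm Z1: Z_in = Z1 + (Z3 || Z2) = 0 - j1.126e+04 Ω = 1.126e+04∠-90.0° Ω.
Step 5 — Source phasor: V = 20.8∠-158.6° V = -19.37 - j7.589 V.
Step 6 — Current: I = V / Z = 0.0006743 - j0.001721 A = 0.001848∠-68.6° A.
Step 7 — Complex power: S = V·I* = 0 - j0.03844 VA.
Step 8 — Real power: P = Re(S) = 0 W.
Step 9 — Reactive power: Q = Im(S) = -0.03844 VAR.
Step 10 — Apparent power: |S| = 0.03844 VA.
Step 11 — Power factor: PF = P/|S| = 0 (leading).

(a) P = 0 W  (b) Q = -0.03844 VAR  (c) S = 0.03844 VA  (d) PF = 0 (leading)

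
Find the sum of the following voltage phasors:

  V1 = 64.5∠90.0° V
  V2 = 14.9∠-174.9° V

Step 1 — Convert each phasor to rectangular form:
  V1 = 64.5·(cos(90.0°) + j·sin(90.0°)) = 0 + j64.5 V
  V2 = 14.9·(cos(-174.9°) + j·sin(-174.9°)) = -14.84 - j1.325 V
Step 2 — Sum components: V_total = -14.84 + j63.18 V.
Step 3 — Convert to polar: |V_total| = 64.9 V, ∠V_total = 103.2°.

V_total = 64.9∠103.2° V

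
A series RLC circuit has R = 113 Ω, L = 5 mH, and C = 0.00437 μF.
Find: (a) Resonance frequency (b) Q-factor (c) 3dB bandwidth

Step 1 — Resonance: ω₀ = 1/√(LC) = 1/√(0.005·4.37e-09) = 2.139e+05 rad/s.
Step 2 — f₀ = ω₀/(2π) = 3.405e+04 Hz.
Step 3 — Series Q: Q = ω₀L/R = 2.139e+05·0.005/113 = 9.466.
Step 4 — Bandwidth: Δω = ω₀/Q = 2.26e+04 rad/s; BW = Δω/(2π) = 3597 Hz.

(a) f₀ = 3.405e+04 Hz  (b) Q = 9.466  (c) BW = 3597 Hz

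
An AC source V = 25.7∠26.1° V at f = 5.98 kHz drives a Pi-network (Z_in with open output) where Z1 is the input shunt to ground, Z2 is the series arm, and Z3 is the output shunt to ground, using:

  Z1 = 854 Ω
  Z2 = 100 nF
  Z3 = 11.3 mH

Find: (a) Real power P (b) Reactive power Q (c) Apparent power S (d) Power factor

Step 1 — Angular frequency: ω = 2π·f = 2π·5980 = 3.757e+04 rad/s.
Step 2 — Component impedances:
  Z1: Z = R = 854 Ω
  Z2: Z = 1/(jωC) = -j/(ω·C) = 0 - j266.1 Ω
  Z3: Z = jωL = j·3.757e+04·0.0113 = 0 + j424.6 Ω
Step 3 — With open output, the series arm Z2 and the output shunt Z3 appear in series to ground: Z2 + Z3 = 0 + j158.4 Ω.
Step 4 — Parallel with input shunt Z1: Z_in = Z1 || (Z2 + Z3) = 28.41 + j153.2 Ω = 155.8∠79.5° Ω.
Step 5 — Source phasor: V = 25.7∠26.1° V = 23.08 + j11.31 V.
Step 6 — Current: I = V / Z = 0.09839 - j0.1324 A = 0.165∠-53.4° A.
Step 7 — Complex power: S = V·I* = 0.7734 + j4.169 VA.
Step 8 — Real power: P = Re(S) = 0.7734 W.
Step 9 — Reactive power: Q = Im(S) = 4.169 VAR.
Step 10 — Apparent power: |S| = 4.24 VA.
Step 11 — Power factor: PF = P/|S| = 0.1824 (lagging).

(a) P = 0.7734 W  (b) Q = 4.169 VAR  (c) S = 4.24 VA  (d) PF = 0.1824 (lagging)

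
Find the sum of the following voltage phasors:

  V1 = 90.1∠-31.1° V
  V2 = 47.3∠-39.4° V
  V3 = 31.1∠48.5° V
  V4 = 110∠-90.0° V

Step 1 — Convert each phasor to rectangular form:
  V1 = 90.1·(cos(-31.1°) + j·sin(-31.1°)) = 77.15 - j46.54 V
  V2 = 47.3·(cos(-39.4°) + j·sin(-39.4°)) = 36.55 - j30.02 V
  V3 = 31.1·(cos(48.5°) + j·sin(48.5°)) = 20.61 + j23.29 V
  V4 = 110·(cos(-90.0°) + j·sin(-90.0°)) = 0 - j110 V
Step 2 — Sum components: V_total = 134.3 - j163.3 V.
Step 3 — Convert to polar: |V_total| = 211.4 V, ∠V_total = -50.6°.

V_total = 211.4∠-50.6° V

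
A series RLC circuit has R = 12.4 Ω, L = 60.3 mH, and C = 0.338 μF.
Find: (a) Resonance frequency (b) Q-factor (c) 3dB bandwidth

Step 1 — Resonance: ω₀ = 1/√(LC) = 1/√(0.0603·3.38e-07) = 7005 rad/s.
Step 2 — f₀ = ω₀/(2π) = 1115 Hz.
Step 3 — Series Q: Q = ω₀L/R = 7005·0.0603/12.4 = 34.06.
Step 4 — Bandwidth: Δω = ω₀/Q = 205.6 rad/s; BW = Δω/(2π) = 32.73 Hz.

(a) f₀ = 1115 Hz  (b) Q = 34.06  (c) BW = 32.73 Hz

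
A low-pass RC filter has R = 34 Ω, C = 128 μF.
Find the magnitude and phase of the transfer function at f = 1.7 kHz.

Step 1 — Angular frequency: ω = 2π·1700 = 1.068e+04 rad/s.
Step 2 — Transfer function: H(jω) = 1/(1 + jωRC).
Step 3 — Denominator: 1 + jωRC = 1 + j·1.068e+04·34·0.000128 = 1 + j46.49.
Step 4 — H = 0.0004626 - j0.0215.
Step 5 — Magnitude: |H| = 0.02151 (-33.3 dB); phase: φ = -88.8°.

|H| = 0.02151 (-33.3 dB), φ = -88.8°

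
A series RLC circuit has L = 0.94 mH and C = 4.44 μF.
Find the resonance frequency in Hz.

Step 1 — Resonance condition Im(Z)=0 gives ω₀ = 1/√(LC).
Step 2 — ω₀ = 1/√(0.00094·4.44e-06) = 1.548e+04 rad/s.
Step 3 — f₀ = ω₀/(2π) = 2464 Hz.

f₀ = 2464 Hz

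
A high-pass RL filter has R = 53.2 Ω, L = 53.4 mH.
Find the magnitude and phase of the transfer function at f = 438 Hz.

Step 1 — Angular frequency: ω = 2π·438 = 2752 rad/s.
Step 2 — Transfer function: H(jω) = jωL/(R + jωL).
Step 3 — Numerator jωL = j·147; denominator R + jωL = 53.2 + j147.
Step 4 — H = 0.8841 + j0.3201.
Step 5 — Magnitude: |H| = 0.9403 (-0.5 dB); phase: φ = 19.9°.

|H| = 0.9403 (-0.5 dB), φ = 19.9°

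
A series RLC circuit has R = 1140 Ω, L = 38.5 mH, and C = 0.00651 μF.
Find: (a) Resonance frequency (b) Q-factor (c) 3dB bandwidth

Step 1 — Resonance condition Im(Z)=0 gives ω₀ = 1/√(LC).
Step 2 — ω₀ = 1/√(0.0385·6.51e-09) = 6.317e+04 rad/s.
Step 3 — f₀ = ω₀/(2π) = 1.005e+04 Hz.
Step 4 — Series Q: Q = ω₀L/R = 6.317e+04·0.0385/1140 = 2.133.
Step 5 — 3dB bandwidth: Δω = ω₀/Q = 2.961e+04 rad/s; BW = Δω/(2π) = 4713 Hz.

(a) f₀ = 1.005e+04 Hz  (b) Q = 2.133  (c) BW = 4713 Hz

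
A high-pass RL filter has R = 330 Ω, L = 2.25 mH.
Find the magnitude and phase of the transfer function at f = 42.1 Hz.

Step 1 — Angular frequency: ω = 2π·42.1 = 264.5 rad/s.
Step 2 — Transfer function: H(jω) = jωL/(R + jωL).
Step 3 — Numerator jωL = j·0.5952; denominator R + jωL = 330 + j0.5952.
Step 4 — H = 3.253e-06 + j0.001804.
Step 5 — Magnitude: |H| = 0.001804 (-54.9 dB); phase: φ = 89.9°.

|H| = 0.001804 (-54.9 dB), φ = 89.9°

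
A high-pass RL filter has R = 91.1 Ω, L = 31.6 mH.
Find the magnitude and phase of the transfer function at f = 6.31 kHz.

Step 1 — Angular frequency: ω = 2π·6310 = 3.965e+04 rad/s.
Step 2 — Transfer function: H(jω) = jωL/(R + jωL).
Step 3 — Numerator jωL = j·1253; denominator R + jωL = 91.1 + j1253.
Step 4 — H = 0.9947 + j0.07233.
Step 5 — Magnitude: |H| = 0.9974 (-0.0 dB); phase: φ = 4.2°.

|H| = 0.9974 (-0.0 dB), φ = 4.2°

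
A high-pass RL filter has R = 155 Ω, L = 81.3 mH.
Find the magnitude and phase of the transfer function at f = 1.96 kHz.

Step 1 — Angular frequency: ω = 2π·1960 = 1.232e+04 rad/s.
Step 2 — Transfer function: H(jω) = jωL/(R + jωL).
Step 3 — Numerator jωL = j·1001; denominator R + jωL = 155 + j1001.
Step 4 — H = 0.9766 + j0.1512.
Step 5 — Magnitude: |H| = 0.9882 (-0.1 dB); phase: φ = 8.8°.

|H| = 0.9882 (-0.1 dB), φ = 8.8°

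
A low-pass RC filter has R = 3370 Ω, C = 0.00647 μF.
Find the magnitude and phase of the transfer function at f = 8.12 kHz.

Step 1 — Angular frequency: ω = 2π·8120 = 5.102e+04 rad/s.
Step 2 — Transfer function: H(jω) = 1/(1 + jωRC).
Step 3 — Denominator: 1 + jωRC = 1 + j·5.102e+04·3370·6.47e-09 = 1 + j1.112.
Step 4 — H = 0.4469 - j0.4972.
Step 5 — Magnitude: |H| = 0.6685 (-3.5 dB); phase: φ = -48.0°.

|H| = 0.6685 (-3.5 dB), φ = -48.0°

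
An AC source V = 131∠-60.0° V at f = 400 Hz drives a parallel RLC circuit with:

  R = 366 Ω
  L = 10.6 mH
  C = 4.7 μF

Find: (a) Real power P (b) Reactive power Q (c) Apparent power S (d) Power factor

Step 1 — Angular frequency: ω = 2π·f = 2π·400 = 2513 rad/s.
Step 2 — Component impedances:
  R: Z = R = 366 Ω
  L: Z = jωL = j·2513·0.0106 = 0 + j26.64 Ω
  C: Z = 1/(jωC) = -j/(ω·C) = 0 - j84.66 Ω
Step 3 — Parallel combination: 1/Z_total = 1/R + 1/L + 1/C; Z_total = 4.083 + j38.44 Ω = 38.66∠83.9° Ω.
Step 4 — Source phasor: V = 131∠-60.0° V = 65.5 - j113.4 V.
Step 5 — Current: I = V / Z = -2.739 - j1.995 A = 3.389∠-143.9° A.
Step 6 — Complex power: S = V·I* = 46.89 + j441.5 VA.
Step 7 — Real power: P = Re(S) = 46.89 W.
Step 8 — Reactive power: Q = Im(S) = 441.5 VAR.
Step 9 — Apparent power: |S| = 443.9 VA.
Step 10 — Power factor: PF = P/|S| = 0.1056 (lagging).

(a) P = 46.89 W  (b) Q = 441.5 VAR  (c) S = 443.9 VA  (d) PF = 0.1056 (lagging)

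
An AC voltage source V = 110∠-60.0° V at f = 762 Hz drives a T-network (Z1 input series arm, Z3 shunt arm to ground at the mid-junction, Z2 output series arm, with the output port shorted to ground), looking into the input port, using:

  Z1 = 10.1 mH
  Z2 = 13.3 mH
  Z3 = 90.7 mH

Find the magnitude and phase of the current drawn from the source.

Step 1 — Angular frequency: ω = 2π·f = 2π·762 = 4788 rad/s.
Step 2 — Component impedances:
  Z1: Z = jωL = j·4788·0.0101 = 0 + j48.36 Ω
  Z2: Z = jωL = j·4788·0.0133 = 0 + j63.68 Ω
  Z3: Z = jωL = j·4788·0.0907 = 0 + j434.3 Ω
Step 3 — With the output port shorted to ground, the output series arm Z2 runs from the junction to ground; the shunt arm Z3 also runs from the junction to ground. They appear in parallel: Z3 || Z2 = 0 + j55.53 Ω.
Step 4 — Series with input arm Z1: Z_in = Z1 + (Z3 || Z2) = 0 + j103.9 Ω = 103.9∠90.0° Ω.
Step 5 — Source phasor: V = 110∠-60.0° V = 55 - j95.26 V.
Step 6 — Ohm's law: I = V / Z_total = (55 - j95.26) / (0 + j103.9) = -0.917 - j0.5294 A.
Step 7 — Convert to polar: |I| = 1.059 A, ∠I = -150.0°.

I = 1.059∠-150.0° A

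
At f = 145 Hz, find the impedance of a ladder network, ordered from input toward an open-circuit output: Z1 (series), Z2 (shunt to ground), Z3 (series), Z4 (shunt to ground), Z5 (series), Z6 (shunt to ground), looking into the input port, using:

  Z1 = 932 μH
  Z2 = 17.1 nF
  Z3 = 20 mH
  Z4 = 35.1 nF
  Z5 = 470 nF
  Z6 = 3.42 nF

Step 1 — Angular frequency: ω = 2π·f = 2π·145 = 911.1 rad/s.
Step 2 — Component impedances:
  Z1: Z = jωL = j·911.1·0.000932 = 0 + j0.8491 Ω
  Z2: Z = 1/(jωC) = -j/(ω·C) = 0 - j6.419e+04 Ω
  Z3: Z = jωL = j·911.1·0.02 = 0 + j18.22 Ω
  Z4: Z = 1/(jωC) = -j/(ω·C) = 0 - j3.127e+04 Ω
  Z5: Z = 1/(jωC) = -j/(ω·C) = 0 - j2335 Ω
  Z6: Z = 1/(jωC) = -j/(ω·C) = 0 - j3.209e+05 Ω
Step 3 — Ladder network (open output): work backward from the far end, alternating series and parallel combinations. Z_in = 0 - j1.973e+04 Ω = 1.973e+04∠-90.0° Ω.

Z = 0 - j1.973e+04 Ω = 1.973e+04∠-90.0° Ω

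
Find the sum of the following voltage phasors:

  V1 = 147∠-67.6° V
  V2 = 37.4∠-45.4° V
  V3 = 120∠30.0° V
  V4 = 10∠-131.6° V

Step 1 — Convert each phasor to rectangular form:
  V1 = 147·(cos(-67.6°) + j·sin(-67.6°)) = 56.02 - j135.9 V
  V2 = 37.4·(cos(-45.4°) + j·sin(-45.4°)) = 26.26 - j26.63 V
  V3 = 120·(cos(30.0°) + j·sin(30.0°)) = 103.9 + j60 V
  V4 = 10·(cos(-131.6°) + j·sin(-131.6°)) = -6.639 - j7.478 V
Step 2 — Sum components: V_total = 179.6 - j110 V.
Step 3 — Convert to polar: |V_total| = 210.6 V, ∠V_total = -31.5°.

V_total = 210.6∠-31.5° V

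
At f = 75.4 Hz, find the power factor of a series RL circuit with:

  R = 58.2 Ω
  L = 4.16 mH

Step 1 — Angular frequency: ω = 2π·f = 2π·75.4 = 473.8 rad/s.
Step 2 — Component impedances:
  R: Z = R = 58.2 Ω
  L: Z = jωL = j·473.8·0.00416 = 0 + j1.971 Ω
Step 3 — Series combination: Z_total = R + L = 58.2 + j1.971 Ω = 58.23∠1.9° Ω.
Step 4 — Power factor: PF = cos(φ) = Re(Z)/|Z| = 58.2/58.233 = 0.9994.
Step 5 — Type: Im(Z) = 1.971 ⇒ lagging (phase φ = 1.9°).

PF = 0.9994 (lagging, φ = 1.9°)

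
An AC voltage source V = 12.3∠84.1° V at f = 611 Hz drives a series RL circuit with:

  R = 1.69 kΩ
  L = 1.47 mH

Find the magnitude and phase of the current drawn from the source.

Step 1 — Angular frequency: ω = 2π·f = 2π·611 = 3839 rad/s.
Step 2 — Component impedances:
  R: Z = R = 1690 Ω
  L: Z = jωL = j·3839·0.00147 = 0 + j5.643 Ω
Step 3 — Series combination: Z_total = R + L = 1690 + j5.643 Ω = 1690∠0.2° Ω.
Step 4 — Source phasor: V = 12.3∠84.1° V = 1.264 + j12.23 V.
Step 5 — Ohm's law: I = V / Z_total = (1.264 + j12.23) / (1690 + j5.643) = 0.0007723 + j0.007237 A.
Step 6 — Convert to polar: |I| = 0.007278 A, ∠I = 83.9°.

I = 0.007278∠83.9° A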